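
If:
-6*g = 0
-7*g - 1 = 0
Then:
No Solution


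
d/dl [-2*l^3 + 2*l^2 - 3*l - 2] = -6*l^2 + 4*l - 3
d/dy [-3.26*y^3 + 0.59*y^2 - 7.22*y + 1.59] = -9.78*y^2 + 1.18*y - 7.22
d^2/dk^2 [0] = 0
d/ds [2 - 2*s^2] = -4*s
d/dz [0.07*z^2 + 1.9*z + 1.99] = 0.14*z + 1.9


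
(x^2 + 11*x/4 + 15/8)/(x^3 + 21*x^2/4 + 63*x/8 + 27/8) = (4*x + 5)/(4*x^2 + 15*x + 9)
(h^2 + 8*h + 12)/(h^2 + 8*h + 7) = (h^2 + 8*h + 12)/(h^2 + 8*h + 7)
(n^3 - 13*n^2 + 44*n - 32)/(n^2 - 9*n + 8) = n - 4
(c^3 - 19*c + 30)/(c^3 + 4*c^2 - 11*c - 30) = (c - 2)/(c + 2)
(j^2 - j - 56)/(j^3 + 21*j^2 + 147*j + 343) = (j - 8)/(j^2 + 14*j + 49)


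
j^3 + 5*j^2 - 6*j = j*(j - 1)*(j + 6)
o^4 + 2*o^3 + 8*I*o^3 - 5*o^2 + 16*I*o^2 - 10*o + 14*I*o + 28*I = (o + 2)*(o - I)*(o + 2*I)*(o + 7*I)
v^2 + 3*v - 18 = (v - 3)*(v + 6)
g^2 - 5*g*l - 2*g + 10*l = (g - 2)*(g - 5*l)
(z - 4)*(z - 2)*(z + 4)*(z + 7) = z^4 + 5*z^3 - 30*z^2 - 80*z + 224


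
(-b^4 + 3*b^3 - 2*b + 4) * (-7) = 7*b^4 - 21*b^3 + 14*b - 28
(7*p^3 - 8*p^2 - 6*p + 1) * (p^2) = 7*p^5 - 8*p^4 - 6*p^3 + p^2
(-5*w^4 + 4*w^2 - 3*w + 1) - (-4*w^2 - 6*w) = -5*w^4 + 8*w^2 + 3*w + 1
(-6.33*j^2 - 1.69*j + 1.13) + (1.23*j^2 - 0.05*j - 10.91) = -5.1*j^2 - 1.74*j - 9.78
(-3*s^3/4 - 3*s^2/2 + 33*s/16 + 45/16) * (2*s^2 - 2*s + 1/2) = -3*s^5/2 - 3*s^4/2 + 27*s^3/4 + 3*s^2/4 - 147*s/32 + 45/32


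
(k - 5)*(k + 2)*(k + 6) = k^3 + 3*k^2 - 28*k - 60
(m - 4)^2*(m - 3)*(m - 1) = m^4 - 12*m^3 + 51*m^2 - 88*m + 48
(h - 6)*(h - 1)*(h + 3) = h^3 - 4*h^2 - 15*h + 18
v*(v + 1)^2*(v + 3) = v^4 + 5*v^3 + 7*v^2 + 3*v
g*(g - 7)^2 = g^3 - 14*g^2 + 49*g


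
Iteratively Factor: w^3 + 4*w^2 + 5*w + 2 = (w + 2)*(w^2 + 2*w + 1) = (w + 1)*(w + 2)*(w + 1)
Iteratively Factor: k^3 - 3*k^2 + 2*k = (k - 1)*(k^2 - 2*k) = (k - 2)*(k - 1)*(k)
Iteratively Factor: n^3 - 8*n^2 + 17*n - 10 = (n - 1)*(n^2 - 7*n + 10) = (n - 5)*(n - 1)*(n - 2)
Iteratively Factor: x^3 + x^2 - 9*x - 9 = (x - 3)*(x^2 + 4*x + 3) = (x - 3)*(x + 1)*(x + 3)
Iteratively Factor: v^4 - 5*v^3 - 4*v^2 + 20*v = (v + 2)*(v^3 - 7*v^2 + 10*v) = (v - 2)*(v + 2)*(v^2 - 5*v) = v*(v - 2)*(v + 2)*(v - 5)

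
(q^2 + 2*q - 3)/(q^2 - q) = (q + 3)/q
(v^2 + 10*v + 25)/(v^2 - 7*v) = (v^2 + 10*v + 25)/(v*(v - 7))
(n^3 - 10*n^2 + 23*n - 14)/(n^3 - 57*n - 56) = (-n^3 + 10*n^2 - 23*n + 14)/(-n^3 + 57*n + 56)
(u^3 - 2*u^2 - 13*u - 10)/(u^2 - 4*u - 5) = u + 2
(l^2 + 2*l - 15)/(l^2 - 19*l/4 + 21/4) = 4*(l + 5)/(4*l - 7)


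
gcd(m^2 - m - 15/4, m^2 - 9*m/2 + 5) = m - 5/2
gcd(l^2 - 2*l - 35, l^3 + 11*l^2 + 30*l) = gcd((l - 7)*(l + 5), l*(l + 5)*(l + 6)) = l + 5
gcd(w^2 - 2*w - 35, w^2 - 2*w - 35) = w^2 - 2*w - 35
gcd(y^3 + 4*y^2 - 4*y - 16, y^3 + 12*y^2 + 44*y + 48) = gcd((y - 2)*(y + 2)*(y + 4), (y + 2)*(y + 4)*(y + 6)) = y^2 + 6*y + 8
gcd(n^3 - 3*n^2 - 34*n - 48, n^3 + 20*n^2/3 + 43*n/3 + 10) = n^2 + 5*n + 6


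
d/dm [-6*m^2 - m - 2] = -12*m - 1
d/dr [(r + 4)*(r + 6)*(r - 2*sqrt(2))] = 3*r^2 - 4*sqrt(2)*r + 20*r - 20*sqrt(2) + 24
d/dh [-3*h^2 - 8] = -6*h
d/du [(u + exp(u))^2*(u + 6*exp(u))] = (u + exp(u))*((u + exp(u))*(6*exp(u) + 1) + 2*(u + 6*exp(u))*(exp(u) + 1))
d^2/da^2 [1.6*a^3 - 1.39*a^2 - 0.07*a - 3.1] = 9.6*a - 2.78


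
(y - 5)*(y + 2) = y^2 - 3*y - 10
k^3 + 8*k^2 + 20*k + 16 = (k + 2)^2*(k + 4)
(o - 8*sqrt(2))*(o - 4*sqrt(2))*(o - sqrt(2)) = o^3 - 13*sqrt(2)*o^2 + 88*o - 64*sqrt(2)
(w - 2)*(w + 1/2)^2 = w^3 - w^2 - 7*w/4 - 1/2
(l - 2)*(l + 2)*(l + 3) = l^3 + 3*l^2 - 4*l - 12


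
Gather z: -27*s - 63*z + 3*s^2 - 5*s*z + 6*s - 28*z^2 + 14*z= 3*s^2 - 21*s - 28*z^2 + z*(-5*s - 49)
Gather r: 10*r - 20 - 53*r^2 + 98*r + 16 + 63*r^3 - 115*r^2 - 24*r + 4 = 63*r^3 - 168*r^2 + 84*r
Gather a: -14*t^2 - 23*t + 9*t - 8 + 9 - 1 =-14*t^2 - 14*t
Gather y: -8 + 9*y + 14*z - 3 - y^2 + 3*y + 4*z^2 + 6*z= -y^2 + 12*y + 4*z^2 + 20*z - 11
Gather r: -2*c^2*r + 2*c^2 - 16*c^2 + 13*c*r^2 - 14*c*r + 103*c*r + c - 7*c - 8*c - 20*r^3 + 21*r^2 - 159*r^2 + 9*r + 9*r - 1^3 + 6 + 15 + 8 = -14*c^2 - 14*c - 20*r^3 + r^2*(13*c - 138) + r*(-2*c^2 + 89*c + 18) + 28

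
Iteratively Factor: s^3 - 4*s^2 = (s)*(s^2 - 4*s) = s^2*(s - 4)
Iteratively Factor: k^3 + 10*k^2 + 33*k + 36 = (k + 3)*(k^2 + 7*k + 12) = (k + 3)*(k + 4)*(k + 3)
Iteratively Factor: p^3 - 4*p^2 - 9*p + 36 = (p - 3)*(p^2 - p - 12) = (p - 3)*(p + 3)*(p - 4)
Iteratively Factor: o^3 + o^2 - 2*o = (o + 2)*(o^2 - o) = (o - 1)*(o + 2)*(o)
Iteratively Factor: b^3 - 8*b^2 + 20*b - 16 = (b - 2)*(b^2 - 6*b + 8) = (b - 4)*(b - 2)*(b - 2)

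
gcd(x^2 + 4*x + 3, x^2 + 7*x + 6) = x + 1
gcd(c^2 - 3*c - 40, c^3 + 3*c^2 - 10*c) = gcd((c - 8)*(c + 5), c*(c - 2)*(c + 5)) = c + 5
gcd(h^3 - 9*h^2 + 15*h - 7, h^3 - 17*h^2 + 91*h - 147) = h - 7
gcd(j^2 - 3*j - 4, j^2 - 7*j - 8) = j + 1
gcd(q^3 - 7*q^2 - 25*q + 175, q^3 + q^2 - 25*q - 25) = q^2 - 25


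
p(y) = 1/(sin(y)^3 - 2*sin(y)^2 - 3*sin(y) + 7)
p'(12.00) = 0.00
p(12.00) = 0.13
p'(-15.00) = 0.01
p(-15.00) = 0.13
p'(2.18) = -0.17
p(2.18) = 0.27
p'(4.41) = 0.02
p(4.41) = 0.14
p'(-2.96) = -0.04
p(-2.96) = 0.13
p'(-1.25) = -0.02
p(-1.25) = 0.14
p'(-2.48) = 0.01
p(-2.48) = 0.13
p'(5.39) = -0.02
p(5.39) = 0.13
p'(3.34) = -0.04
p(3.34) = 0.13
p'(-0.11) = 0.05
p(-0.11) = 0.14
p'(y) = (-3*sin(y)^2*cos(y) + 4*sin(y)*cos(y) + 3*cos(y))/(sin(y)^3 - 2*sin(y)^2 - 3*sin(y) + 7)^2 = (4*sin(y) + 3*cos(y)^2)*cos(y)/(sin(y)^3 - 2*sin(y)^2 - 3*sin(y) + 7)^2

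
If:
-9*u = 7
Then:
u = -7/9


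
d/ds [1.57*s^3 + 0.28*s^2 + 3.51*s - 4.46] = 4.71*s^2 + 0.56*s + 3.51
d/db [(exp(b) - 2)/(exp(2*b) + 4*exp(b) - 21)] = (-2*(exp(b) - 2)*(exp(b) + 2) + exp(2*b) + 4*exp(b) - 21)*exp(b)/(exp(2*b) + 4*exp(b) - 21)^2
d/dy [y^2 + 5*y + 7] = 2*y + 5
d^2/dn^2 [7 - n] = 0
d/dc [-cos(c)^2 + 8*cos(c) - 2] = 2*(cos(c) - 4)*sin(c)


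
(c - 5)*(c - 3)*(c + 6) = c^3 - 2*c^2 - 33*c + 90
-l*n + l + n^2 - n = (-l + n)*(n - 1)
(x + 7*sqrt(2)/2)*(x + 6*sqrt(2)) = x^2 + 19*sqrt(2)*x/2 + 42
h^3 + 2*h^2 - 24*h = h*(h - 4)*(h + 6)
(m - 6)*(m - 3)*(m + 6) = m^3 - 3*m^2 - 36*m + 108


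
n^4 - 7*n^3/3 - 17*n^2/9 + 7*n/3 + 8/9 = (n - 8/3)*(n - 1)*(n + 1/3)*(n + 1)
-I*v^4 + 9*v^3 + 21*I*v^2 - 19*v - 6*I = (v + I)^2*(v + 6*I)*(-I*v + 1)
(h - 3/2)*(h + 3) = h^2 + 3*h/2 - 9/2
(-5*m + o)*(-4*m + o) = 20*m^2 - 9*m*o + o^2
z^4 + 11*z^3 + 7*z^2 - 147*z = z*(z - 3)*(z + 7)^2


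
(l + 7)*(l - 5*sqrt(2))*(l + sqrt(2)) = l^3 - 4*sqrt(2)*l^2 + 7*l^2 - 28*sqrt(2)*l - 10*l - 70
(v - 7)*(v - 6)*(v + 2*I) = v^3 - 13*v^2 + 2*I*v^2 + 42*v - 26*I*v + 84*I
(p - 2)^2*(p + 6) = p^3 + 2*p^2 - 20*p + 24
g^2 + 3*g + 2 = (g + 1)*(g + 2)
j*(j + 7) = j^2 + 7*j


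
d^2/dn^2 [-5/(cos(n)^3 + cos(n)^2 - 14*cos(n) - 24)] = 5*((53*cos(n) - 8*cos(2*n) - 9*cos(3*n))*(cos(n)^3 + cos(n)^2 - 14*cos(n) - 24)/4 - 2*(3*cos(n)^2 + 2*cos(n) - 14)^2*sin(n)^2)/(cos(n)^3 + cos(n)^2 - 14*cos(n) - 24)^3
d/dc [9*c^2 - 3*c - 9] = 18*c - 3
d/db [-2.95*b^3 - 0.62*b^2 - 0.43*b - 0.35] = -8.85*b^2 - 1.24*b - 0.43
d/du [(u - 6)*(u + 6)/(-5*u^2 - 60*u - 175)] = 2*(-6*u^2 - 71*u - 216)/(5*(u^4 + 24*u^3 + 214*u^2 + 840*u + 1225))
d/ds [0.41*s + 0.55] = 0.410000000000000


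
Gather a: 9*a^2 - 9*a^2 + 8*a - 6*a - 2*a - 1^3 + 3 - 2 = 0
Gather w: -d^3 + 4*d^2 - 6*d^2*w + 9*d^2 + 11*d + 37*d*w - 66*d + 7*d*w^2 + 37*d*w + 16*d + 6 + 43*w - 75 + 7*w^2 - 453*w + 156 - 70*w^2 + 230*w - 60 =-d^3 + 13*d^2 - 39*d + w^2*(7*d - 63) + w*(-6*d^2 + 74*d - 180) + 27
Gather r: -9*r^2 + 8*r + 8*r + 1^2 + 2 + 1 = -9*r^2 + 16*r + 4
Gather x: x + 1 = x + 1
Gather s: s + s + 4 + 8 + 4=2*s + 16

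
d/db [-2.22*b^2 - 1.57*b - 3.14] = -4.44*b - 1.57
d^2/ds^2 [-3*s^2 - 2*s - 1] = -6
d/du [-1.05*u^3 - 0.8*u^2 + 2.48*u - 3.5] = -3.15*u^2 - 1.6*u + 2.48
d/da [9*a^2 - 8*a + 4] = 18*a - 8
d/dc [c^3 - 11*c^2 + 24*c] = 3*c^2 - 22*c + 24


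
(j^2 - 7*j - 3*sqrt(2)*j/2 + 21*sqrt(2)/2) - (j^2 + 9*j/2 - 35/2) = -23*j/2 - 3*sqrt(2)*j/2 + 21*sqrt(2)/2 + 35/2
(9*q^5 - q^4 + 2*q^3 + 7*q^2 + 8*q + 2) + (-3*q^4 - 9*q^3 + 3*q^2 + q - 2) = 9*q^5 - 4*q^4 - 7*q^3 + 10*q^2 + 9*q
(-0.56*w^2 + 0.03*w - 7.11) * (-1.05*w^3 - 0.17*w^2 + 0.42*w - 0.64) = 0.588*w^5 + 0.0637*w^4 + 7.2252*w^3 + 1.5797*w^2 - 3.0054*w + 4.5504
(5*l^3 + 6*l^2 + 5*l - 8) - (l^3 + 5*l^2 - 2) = 4*l^3 + l^2 + 5*l - 6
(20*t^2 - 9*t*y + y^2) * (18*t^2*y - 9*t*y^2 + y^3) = 360*t^4*y - 342*t^3*y^2 + 119*t^2*y^3 - 18*t*y^4 + y^5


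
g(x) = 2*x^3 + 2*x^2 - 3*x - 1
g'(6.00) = 237.00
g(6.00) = 485.00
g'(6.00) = 237.00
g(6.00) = 485.00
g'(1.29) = 12.14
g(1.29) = 2.75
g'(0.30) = -1.26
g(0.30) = -1.67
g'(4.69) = 147.74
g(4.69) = 235.25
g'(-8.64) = 410.34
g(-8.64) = -1115.73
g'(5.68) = 213.29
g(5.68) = 412.99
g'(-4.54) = 102.51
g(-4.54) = -133.31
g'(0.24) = -1.69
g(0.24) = -1.58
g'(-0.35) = -3.66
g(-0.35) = 0.21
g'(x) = 6*x^2 + 4*x - 3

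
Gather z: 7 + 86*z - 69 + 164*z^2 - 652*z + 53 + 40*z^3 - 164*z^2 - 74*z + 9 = 40*z^3 - 640*z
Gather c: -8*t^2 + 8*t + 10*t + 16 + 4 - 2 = -8*t^2 + 18*t + 18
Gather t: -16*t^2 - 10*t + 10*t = -16*t^2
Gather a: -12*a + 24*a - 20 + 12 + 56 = 12*a + 48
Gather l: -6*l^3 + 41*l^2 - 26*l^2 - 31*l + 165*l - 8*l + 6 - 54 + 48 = -6*l^3 + 15*l^2 + 126*l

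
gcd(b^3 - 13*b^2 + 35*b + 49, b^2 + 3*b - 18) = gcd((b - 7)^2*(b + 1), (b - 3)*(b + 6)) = 1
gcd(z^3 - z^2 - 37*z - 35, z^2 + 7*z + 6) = z + 1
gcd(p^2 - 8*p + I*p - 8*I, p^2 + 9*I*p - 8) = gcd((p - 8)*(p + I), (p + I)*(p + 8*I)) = p + I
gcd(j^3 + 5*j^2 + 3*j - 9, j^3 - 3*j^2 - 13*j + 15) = j^2 + 2*j - 3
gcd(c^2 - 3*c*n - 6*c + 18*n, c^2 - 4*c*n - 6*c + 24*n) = c - 6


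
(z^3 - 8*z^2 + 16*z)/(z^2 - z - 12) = z*(z - 4)/(z + 3)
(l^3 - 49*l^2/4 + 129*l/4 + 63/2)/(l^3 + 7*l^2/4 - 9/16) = 4*(l^2 - 13*l + 42)/(4*l^2 + 4*l - 3)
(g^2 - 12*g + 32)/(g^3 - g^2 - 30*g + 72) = (g - 8)/(g^2 + 3*g - 18)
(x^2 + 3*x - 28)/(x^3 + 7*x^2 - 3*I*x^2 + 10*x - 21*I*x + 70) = (x - 4)/(x^2 - 3*I*x + 10)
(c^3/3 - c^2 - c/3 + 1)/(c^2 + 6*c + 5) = (c^2 - 4*c + 3)/(3*(c + 5))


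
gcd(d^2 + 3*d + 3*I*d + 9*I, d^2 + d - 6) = d + 3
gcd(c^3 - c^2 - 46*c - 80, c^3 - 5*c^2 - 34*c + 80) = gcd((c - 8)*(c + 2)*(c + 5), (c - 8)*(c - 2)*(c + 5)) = c^2 - 3*c - 40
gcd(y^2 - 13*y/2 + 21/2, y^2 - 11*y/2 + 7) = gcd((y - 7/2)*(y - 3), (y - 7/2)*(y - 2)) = y - 7/2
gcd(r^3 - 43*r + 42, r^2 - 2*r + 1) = r - 1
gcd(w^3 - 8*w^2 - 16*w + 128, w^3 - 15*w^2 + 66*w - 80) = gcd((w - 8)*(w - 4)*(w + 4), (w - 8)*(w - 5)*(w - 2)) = w - 8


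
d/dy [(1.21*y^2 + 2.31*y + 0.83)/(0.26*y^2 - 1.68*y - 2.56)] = (-2.6334*y^2 - 6.6268*y - 4.5192)/(0.0676*y^4 - 0.8736*y^3 + 1.4912*y^2 + 8.6016*y + 6.5536)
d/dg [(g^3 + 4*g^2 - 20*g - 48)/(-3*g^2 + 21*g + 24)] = (-g^4 + 14*g^3 + 32*g^2 - 32*g + 176)/(3*(g^4 - 14*g^3 + 33*g^2 + 112*g + 64))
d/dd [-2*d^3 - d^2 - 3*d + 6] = -6*d^2 - 2*d - 3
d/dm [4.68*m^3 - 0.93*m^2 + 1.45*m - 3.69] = 14.04*m^2 - 1.86*m + 1.45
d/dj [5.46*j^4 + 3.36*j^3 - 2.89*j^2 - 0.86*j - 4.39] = 21.84*j^3 + 10.08*j^2 - 5.78*j - 0.86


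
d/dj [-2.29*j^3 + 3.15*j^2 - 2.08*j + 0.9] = -6.87*j^2 + 6.3*j - 2.08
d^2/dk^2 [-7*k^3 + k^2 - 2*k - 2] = 2 - 42*k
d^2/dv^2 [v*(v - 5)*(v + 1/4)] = 6*v - 19/2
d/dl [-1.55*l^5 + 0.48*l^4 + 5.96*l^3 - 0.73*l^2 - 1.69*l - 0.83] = -7.75*l^4 + 1.92*l^3 + 17.88*l^2 - 1.46*l - 1.69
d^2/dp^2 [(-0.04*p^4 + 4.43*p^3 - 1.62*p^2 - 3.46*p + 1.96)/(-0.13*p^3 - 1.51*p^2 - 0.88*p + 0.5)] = (3.46944695195361e-18*p^8 - 2.22044604925031e-16*p^7 + 1.96723*p^6 + 3.72610800000001*p^5 - 0.885012000000009*p^4 - 7.83251999999999*p^3 - 6.30672*p^2 - 7.362288*p - 2.140448)/(0.002197*p^9 + 0.076557*p^8 + 0.933855*p^7 + 4.454065*p^6 + 5.73258*p^5 - 0.255318*p^4 - 3.207428*p^3 - 0.0290999999999999*p^2 + 0.66*p - 0.125)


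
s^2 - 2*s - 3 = (s - 3)*(s + 1)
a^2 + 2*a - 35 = (a - 5)*(a + 7)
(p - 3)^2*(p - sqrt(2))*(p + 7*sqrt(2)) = p^4 - 6*p^3 + 6*sqrt(2)*p^3 - 36*sqrt(2)*p^2 - 5*p^2 + 54*sqrt(2)*p + 84*p - 126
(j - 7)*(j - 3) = j^2 - 10*j + 21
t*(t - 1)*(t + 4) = t^3 + 3*t^2 - 4*t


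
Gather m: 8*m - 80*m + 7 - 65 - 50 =-72*m - 108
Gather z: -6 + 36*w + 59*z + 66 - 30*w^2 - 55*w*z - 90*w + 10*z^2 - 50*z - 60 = -30*w^2 - 54*w + 10*z^2 + z*(9 - 55*w)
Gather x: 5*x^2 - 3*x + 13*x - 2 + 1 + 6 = 5*x^2 + 10*x + 5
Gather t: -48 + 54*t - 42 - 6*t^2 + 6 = -6*t^2 + 54*t - 84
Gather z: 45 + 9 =54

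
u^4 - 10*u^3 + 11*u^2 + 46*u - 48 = (u - 8)*(u - 3)*(u - 1)*(u + 2)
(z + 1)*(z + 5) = z^2 + 6*z + 5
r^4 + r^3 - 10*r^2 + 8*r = r*(r - 2)*(r - 1)*(r + 4)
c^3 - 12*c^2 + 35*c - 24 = (c - 8)*(c - 3)*(c - 1)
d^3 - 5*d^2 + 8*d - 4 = (d - 2)^2*(d - 1)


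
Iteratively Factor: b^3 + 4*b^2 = (b)*(b^2 + 4*b) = b^2*(b + 4)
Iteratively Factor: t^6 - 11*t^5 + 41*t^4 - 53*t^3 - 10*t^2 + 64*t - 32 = (t - 4)*(t^5 - 7*t^4 + 13*t^3 - t^2 - 14*t + 8) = (t - 4)*(t - 1)*(t^4 - 6*t^3 + 7*t^2 + 6*t - 8) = (t - 4)^2*(t - 1)*(t^3 - 2*t^2 - t + 2) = (t - 4)^2*(t - 2)*(t - 1)*(t^2 - 1) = (t - 4)^2*(t - 2)*(t - 1)^2*(t + 1)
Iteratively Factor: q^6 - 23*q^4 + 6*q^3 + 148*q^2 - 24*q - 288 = (q - 3)*(q^5 + 3*q^4 - 14*q^3 - 36*q^2 + 40*q + 96) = (q - 3)*(q + 2)*(q^4 + q^3 - 16*q^2 - 4*q + 48) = (q - 3)^2*(q + 2)*(q^3 + 4*q^2 - 4*q - 16) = (q - 3)^2*(q - 2)*(q + 2)*(q^2 + 6*q + 8) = (q - 3)^2*(q - 2)*(q + 2)*(q + 4)*(q + 2)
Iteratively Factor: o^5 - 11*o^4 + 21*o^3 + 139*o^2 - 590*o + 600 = (o - 3)*(o^4 - 8*o^3 - 3*o^2 + 130*o - 200) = (o - 3)*(o + 4)*(o^3 - 12*o^2 + 45*o - 50) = (o - 5)*(o - 3)*(o + 4)*(o^2 - 7*o + 10) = (o - 5)^2*(o - 3)*(o + 4)*(o - 2)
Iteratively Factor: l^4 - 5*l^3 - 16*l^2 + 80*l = (l - 5)*(l^3 - 16*l) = (l - 5)*(l + 4)*(l^2 - 4*l) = (l - 5)*(l - 4)*(l + 4)*(l)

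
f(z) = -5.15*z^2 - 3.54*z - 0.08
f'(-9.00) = 89.16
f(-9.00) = -385.37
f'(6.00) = -65.34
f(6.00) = -206.72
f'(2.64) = -30.73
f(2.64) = -45.32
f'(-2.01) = 17.16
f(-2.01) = -13.77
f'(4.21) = -46.90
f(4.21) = -106.26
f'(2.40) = -28.26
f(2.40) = -38.24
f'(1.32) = -17.14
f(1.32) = -13.73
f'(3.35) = -38.04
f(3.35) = -69.73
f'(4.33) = -48.14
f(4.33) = -111.97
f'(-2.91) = 26.43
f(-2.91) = -33.39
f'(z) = -10.3*z - 3.54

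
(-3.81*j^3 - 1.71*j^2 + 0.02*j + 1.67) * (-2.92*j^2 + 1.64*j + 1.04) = 11.1252*j^5 - 1.2552*j^4 - 6.8252*j^3 - 6.622*j^2 + 2.7596*j + 1.7368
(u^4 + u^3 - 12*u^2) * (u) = u^5 + u^4 - 12*u^3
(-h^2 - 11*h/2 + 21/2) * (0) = 0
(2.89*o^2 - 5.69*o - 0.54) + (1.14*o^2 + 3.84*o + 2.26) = 4.03*o^2 - 1.85*o + 1.72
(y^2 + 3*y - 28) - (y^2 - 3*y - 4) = 6*y - 24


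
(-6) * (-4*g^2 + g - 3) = 24*g^2 - 6*g + 18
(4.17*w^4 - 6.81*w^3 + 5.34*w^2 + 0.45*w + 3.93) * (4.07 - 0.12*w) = -0.5004*w^5 + 17.7891*w^4 - 28.3575*w^3 + 21.6798*w^2 + 1.3599*w + 15.9951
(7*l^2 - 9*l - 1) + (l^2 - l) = 8*l^2 - 10*l - 1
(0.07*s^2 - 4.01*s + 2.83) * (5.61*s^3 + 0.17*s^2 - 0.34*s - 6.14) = 0.3927*s^5 - 22.4842*s^4 + 15.1708*s^3 + 1.4147*s^2 + 23.6592*s - 17.3762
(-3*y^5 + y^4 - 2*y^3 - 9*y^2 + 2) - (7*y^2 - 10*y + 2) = -3*y^5 + y^4 - 2*y^3 - 16*y^2 + 10*y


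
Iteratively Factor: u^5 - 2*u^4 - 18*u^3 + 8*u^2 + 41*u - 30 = (u - 5)*(u^4 + 3*u^3 - 3*u^2 - 7*u + 6) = (u - 5)*(u + 3)*(u^3 - 3*u + 2) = (u - 5)*(u - 1)*(u + 3)*(u^2 + u - 2) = (u - 5)*(u - 1)*(u + 2)*(u + 3)*(u - 1)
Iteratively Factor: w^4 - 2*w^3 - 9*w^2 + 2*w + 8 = (w + 1)*(w^3 - 3*w^2 - 6*w + 8) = (w - 1)*(w + 1)*(w^2 - 2*w - 8) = (w - 4)*(w - 1)*(w + 1)*(w + 2)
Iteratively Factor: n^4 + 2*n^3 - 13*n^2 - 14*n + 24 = (n + 4)*(n^3 - 2*n^2 - 5*n + 6) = (n + 2)*(n + 4)*(n^2 - 4*n + 3) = (n - 1)*(n + 2)*(n + 4)*(n - 3)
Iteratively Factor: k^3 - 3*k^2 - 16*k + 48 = (k - 3)*(k^2 - 16) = (k - 3)*(k + 4)*(k - 4)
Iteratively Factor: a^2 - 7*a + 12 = (a - 3)*(a - 4)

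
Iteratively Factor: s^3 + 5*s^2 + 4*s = (s + 4)*(s^2 + s) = (s + 1)*(s + 4)*(s)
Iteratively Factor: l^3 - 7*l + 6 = (l + 3)*(l^2 - 3*l + 2) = (l - 1)*(l + 3)*(l - 2)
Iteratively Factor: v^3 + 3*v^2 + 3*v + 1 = (v + 1)*(v^2 + 2*v + 1) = (v + 1)^2*(v + 1)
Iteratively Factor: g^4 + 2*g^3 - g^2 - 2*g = (g + 2)*(g^3 - g) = (g - 1)*(g + 2)*(g^2 + g) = g*(g - 1)*(g + 2)*(g + 1)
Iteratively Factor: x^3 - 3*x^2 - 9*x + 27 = (x + 3)*(x^2 - 6*x + 9) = (x - 3)*(x + 3)*(x - 3)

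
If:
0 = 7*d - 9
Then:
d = 9/7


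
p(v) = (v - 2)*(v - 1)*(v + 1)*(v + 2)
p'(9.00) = 2826.00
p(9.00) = 6160.00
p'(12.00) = 6792.00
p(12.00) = 20020.00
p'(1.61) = 0.59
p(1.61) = -2.24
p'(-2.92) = -70.39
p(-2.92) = 34.07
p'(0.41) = -3.82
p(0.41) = 3.19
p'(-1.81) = -5.62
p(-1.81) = -1.65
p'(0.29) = -2.80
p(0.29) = 3.59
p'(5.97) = 791.40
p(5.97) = 1096.07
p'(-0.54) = 4.77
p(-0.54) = 2.63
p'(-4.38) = -292.31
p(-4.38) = 276.12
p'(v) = (v - 2)*(v - 1)*(v + 1) + (v - 2)*(v - 1)*(v + 2) + (v - 2)*(v + 1)*(v + 2) + (v - 1)*(v + 1)*(v + 2)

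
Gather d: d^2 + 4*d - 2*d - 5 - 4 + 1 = d^2 + 2*d - 8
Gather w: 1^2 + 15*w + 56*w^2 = 56*w^2 + 15*w + 1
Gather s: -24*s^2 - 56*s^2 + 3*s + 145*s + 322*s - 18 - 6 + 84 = -80*s^2 + 470*s + 60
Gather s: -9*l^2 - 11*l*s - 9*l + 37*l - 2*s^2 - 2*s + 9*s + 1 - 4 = -9*l^2 + 28*l - 2*s^2 + s*(7 - 11*l) - 3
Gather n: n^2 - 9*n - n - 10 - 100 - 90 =n^2 - 10*n - 200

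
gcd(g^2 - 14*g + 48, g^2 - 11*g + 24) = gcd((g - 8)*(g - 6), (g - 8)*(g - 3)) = g - 8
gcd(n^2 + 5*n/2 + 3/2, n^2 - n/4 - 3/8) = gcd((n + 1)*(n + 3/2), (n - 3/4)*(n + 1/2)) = 1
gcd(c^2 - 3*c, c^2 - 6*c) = c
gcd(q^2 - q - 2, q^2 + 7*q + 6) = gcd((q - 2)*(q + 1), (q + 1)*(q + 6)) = q + 1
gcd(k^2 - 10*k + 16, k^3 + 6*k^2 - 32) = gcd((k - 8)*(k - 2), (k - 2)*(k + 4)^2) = k - 2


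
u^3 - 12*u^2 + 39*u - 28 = (u - 7)*(u - 4)*(u - 1)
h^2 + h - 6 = (h - 2)*(h + 3)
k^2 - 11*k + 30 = (k - 6)*(k - 5)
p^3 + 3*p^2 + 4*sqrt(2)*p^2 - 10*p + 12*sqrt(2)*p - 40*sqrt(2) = (p - 2)*(p + 5)*(p + 4*sqrt(2))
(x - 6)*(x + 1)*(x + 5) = x^3 - 31*x - 30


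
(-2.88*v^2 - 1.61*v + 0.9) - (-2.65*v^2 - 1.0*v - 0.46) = -0.23*v^2 - 0.61*v + 1.36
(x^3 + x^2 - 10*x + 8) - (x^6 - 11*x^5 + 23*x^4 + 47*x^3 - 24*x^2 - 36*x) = -x^6 + 11*x^5 - 23*x^4 - 46*x^3 + 25*x^2 + 26*x + 8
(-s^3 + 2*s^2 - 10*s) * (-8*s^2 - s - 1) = 8*s^5 - 15*s^4 + 79*s^3 + 8*s^2 + 10*s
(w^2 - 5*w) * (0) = 0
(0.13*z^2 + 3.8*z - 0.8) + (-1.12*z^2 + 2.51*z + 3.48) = -0.99*z^2 + 6.31*z + 2.68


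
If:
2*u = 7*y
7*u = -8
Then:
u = -8/7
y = -16/49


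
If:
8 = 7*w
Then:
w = 8/7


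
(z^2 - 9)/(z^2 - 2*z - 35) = (9 - z^2)/(-z^2 + 2*z + 35)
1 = 1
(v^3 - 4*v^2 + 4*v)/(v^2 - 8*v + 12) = v*(v - 2)/(v - 6)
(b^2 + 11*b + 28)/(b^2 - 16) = (b + 7)/(b - 4)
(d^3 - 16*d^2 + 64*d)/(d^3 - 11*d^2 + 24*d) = (d - 8)/(d - 3)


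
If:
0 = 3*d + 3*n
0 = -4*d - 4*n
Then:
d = -n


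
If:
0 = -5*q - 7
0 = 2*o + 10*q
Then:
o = 7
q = -7/5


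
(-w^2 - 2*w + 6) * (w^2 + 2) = -w^4 - 2*w^3 + 4*w^2 - 4*w + 12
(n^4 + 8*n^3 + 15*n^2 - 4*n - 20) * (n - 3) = n^5 + 5*n^4 - 9*n^3 - 49*n^2 - 8*n + 60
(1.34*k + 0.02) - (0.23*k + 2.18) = 1.11*k - 2.16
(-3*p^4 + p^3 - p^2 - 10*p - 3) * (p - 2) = -3*p^5 + 7*p^4 - 3*p^3 - 8*p^2 + 17*p + 6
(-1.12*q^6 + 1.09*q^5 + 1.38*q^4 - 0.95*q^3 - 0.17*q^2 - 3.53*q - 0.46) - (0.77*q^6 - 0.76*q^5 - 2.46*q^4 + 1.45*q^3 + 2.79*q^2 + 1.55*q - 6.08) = -1.89*q^6 + 1.85*q^5 + 3.84*q^4 - 2.4*q^3 - 2.96*q^2 - 5.08*q + 5.62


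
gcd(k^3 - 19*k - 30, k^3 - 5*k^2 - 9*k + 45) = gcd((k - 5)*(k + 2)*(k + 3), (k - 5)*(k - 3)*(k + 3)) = k^2 - 2*k - 15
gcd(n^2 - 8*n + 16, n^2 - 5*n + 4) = n - 4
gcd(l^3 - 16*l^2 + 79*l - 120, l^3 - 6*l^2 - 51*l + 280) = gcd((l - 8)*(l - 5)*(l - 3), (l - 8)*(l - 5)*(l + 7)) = l^2 - 13*l + 40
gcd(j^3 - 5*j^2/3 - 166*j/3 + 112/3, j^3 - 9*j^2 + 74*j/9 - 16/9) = j^2 - 26*j/3 + 16/3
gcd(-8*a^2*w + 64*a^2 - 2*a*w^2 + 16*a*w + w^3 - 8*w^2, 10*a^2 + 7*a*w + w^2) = 2*a + w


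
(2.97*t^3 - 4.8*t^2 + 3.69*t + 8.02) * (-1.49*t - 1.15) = -4.4253*t^4 + 3.7365*t^3 + 0.0218999999999996*t^2 - 16.1933*t - 9.223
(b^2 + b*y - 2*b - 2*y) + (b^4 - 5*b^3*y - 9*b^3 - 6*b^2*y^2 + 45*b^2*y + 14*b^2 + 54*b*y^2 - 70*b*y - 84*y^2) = b^4 - 5*b^3*y - 9*b^3 - 6*b^2*y^2 + 45*b^2*y + 15*b^2 + 54*b*y^2 - 69*b*y - 2*b - 84*y^2 - 2*y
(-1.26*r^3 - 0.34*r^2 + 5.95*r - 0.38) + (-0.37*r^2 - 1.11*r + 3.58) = -1.26*r^3 - 0.71*r^2 + 4.84*r + 3.2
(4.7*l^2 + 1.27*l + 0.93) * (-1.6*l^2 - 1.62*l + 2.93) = -7.52*l^4 - 9.646*l^3 + 10.2256*l^2 + 2.2145*l + 2.7249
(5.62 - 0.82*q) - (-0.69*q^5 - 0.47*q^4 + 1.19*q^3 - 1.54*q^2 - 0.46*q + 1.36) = 0.69*q^5 + 0.47*q^4 - 1.19*q^3 + 1.54*q^2 - 0.36*q + 4.26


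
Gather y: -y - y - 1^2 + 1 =-2*y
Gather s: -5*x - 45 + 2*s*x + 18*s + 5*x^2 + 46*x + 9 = s*(2*x + 18) + 5*x^2 + 41*x - 36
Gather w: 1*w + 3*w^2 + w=3*w^2 + 2*w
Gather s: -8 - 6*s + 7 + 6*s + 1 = 0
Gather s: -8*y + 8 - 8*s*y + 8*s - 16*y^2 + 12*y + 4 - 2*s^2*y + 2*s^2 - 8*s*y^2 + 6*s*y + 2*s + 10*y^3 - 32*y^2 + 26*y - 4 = s^2*(2 - 2*y) + s*(-8*y^2 - 2*y + 10) + 10*y^3 - 48*y^2 + 30*y + 8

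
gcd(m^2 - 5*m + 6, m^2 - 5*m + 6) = m^2 - 5*m + 6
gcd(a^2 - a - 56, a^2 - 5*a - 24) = a - 8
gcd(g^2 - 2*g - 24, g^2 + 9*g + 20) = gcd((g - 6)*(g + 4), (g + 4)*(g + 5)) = g + 4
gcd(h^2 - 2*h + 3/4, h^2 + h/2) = 1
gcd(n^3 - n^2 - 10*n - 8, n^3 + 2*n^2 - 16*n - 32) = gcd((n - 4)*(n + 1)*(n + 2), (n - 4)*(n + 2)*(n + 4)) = n^2 - 2*n - 8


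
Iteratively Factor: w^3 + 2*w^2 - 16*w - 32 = (w + 4)*(w^2 - 2*w - 8) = (w - 4)*(w + 4)*(w + 2)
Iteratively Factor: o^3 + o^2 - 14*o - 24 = (o + 2)*(o^2 - o - 12) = (o - 4)*(o + 2)*(o + 3)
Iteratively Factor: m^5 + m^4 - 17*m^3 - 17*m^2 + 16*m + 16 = (m + 1)*(m^4 - 17*m^2 + 16) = (m + 1)*(m + 4)*(m^3 - 4*m^2 - m + 4) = (m + 1)^2*(m + 4)*(m^2 - 5*m + 4) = (m - 4)*(m + 1)^2*(m + 4)*(m - 1)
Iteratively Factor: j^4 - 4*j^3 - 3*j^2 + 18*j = (j + 2)*(j^3 - 6*j^2 + 9*j) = j*(j + 2)*(j^2 - 6*j + 9) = j*(j - 3)*(j + 2)*(j - 3)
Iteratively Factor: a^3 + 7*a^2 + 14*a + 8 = (a + 4)*(a^2 + 3*a + 2) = (a + 1)*(a + 4)*(a + 2)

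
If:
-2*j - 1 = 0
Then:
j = -1/2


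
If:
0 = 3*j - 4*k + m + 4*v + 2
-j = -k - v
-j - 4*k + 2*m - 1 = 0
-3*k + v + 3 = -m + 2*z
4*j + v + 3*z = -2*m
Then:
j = -25/33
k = -35/66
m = -31/33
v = -5/22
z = 113/66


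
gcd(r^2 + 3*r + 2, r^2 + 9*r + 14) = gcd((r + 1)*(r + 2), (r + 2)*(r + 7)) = r + 2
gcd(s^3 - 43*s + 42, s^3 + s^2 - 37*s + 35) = s^2 + 6*s - 7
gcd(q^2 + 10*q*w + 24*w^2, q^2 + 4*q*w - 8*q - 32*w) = q + 4*w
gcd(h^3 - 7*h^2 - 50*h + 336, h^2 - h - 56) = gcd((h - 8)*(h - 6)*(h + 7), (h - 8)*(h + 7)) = h^2 - h - 56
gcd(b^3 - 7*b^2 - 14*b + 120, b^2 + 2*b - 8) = b + 4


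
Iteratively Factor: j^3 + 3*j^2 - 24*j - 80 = (j - 5)*(j^2 + 8*j + 16) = (j - 5)*(j + 4)*(j + 4)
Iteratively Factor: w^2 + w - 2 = (w - 1)*(w + 2)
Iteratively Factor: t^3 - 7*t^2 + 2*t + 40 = (t - 4)*(t^2 - 3*t - 10) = (t - 5)*(t - 4)*(t + 2)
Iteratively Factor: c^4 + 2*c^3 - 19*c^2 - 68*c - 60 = (c + 2)*(c^3 - 19*c - 30) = (c + 2)^2*(c^2 - 2*c - 15) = (c - 5)*(c + 2)^2*(c + 3)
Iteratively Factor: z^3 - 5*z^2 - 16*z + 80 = (z - 4)*(z^2 - z - 20) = (z - 4)*(z + 4)*(z - 5)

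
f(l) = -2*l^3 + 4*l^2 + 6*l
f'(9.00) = -408.00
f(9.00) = -1080.00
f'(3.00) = -24.00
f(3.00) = 0.00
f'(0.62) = 8.65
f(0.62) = 4.78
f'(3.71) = -46.90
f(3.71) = -24.81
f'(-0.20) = 4.16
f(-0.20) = -1.02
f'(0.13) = 6.94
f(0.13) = 0.84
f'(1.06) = 7.74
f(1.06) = 8.47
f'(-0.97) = -7.41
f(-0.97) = -0.23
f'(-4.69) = -163.50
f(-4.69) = 266.17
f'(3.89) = -53.67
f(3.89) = -33.86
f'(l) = -6*l^2 + 8*l + 6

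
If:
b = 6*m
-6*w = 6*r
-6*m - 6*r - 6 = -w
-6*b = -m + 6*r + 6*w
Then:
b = 0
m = 0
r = -6/7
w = 6/7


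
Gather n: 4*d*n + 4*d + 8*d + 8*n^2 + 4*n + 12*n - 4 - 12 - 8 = 12*d + 8*n^2 + n*(4*d + 16) - 24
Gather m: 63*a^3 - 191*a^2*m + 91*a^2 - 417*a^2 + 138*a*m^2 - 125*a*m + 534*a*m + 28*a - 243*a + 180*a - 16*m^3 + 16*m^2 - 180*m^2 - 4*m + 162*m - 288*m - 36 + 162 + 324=63*a^3 - 326*a^2 - 35*a - 16*m^3 + m^2*(138*a - 164) + m*(-191*a^2 + 409*a - 130) + 450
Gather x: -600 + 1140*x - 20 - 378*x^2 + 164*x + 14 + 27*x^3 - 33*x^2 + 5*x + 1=27*x^3 - 411*x^2 + 1309*x - 605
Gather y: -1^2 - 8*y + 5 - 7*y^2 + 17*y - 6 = -7*y^2 + 9*y - 2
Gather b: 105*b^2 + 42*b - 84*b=105*b^2 - 42*b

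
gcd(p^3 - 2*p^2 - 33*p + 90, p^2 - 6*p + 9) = p - 3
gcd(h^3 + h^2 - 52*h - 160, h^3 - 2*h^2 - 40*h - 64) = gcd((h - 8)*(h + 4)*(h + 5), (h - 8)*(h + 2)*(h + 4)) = h^2 - 4*h - 32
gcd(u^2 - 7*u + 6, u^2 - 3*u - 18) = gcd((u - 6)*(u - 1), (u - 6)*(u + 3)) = u - 6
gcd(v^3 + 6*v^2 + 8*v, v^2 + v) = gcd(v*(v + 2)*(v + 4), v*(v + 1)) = v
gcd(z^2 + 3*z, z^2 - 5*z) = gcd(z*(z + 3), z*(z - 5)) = z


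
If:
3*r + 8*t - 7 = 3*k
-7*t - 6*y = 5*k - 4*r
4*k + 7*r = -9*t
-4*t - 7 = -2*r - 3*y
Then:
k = -1645/1112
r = 931/1112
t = 7/1112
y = 2975/1668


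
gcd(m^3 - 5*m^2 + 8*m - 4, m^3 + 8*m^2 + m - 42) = m - 2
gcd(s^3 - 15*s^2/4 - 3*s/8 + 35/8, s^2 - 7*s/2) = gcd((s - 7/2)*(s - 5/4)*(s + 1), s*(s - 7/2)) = s - 7/2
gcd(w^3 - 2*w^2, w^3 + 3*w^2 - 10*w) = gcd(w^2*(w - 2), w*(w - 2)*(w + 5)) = w^2 - 2*w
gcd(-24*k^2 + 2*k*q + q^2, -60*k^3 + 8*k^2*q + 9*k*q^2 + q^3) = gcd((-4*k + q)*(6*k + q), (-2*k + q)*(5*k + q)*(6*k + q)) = 6*k + q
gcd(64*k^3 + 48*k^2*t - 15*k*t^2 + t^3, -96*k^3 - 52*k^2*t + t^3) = -8*k + t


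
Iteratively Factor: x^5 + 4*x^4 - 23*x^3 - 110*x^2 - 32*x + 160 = (x + 4)*(x^4 - 23*x^2 - 18*x + 40) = (x + 2)*(x + 4)*(x^3 - 2*x^2 - 19*x + 20) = (x - 1)*(x + 2)*(x + 4)*(x^2 - x - 20) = (x - 5)*(x - 1)*(x + 2)*(x + 4)*(x + 4)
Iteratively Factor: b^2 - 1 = (b + 1)*(b - 1)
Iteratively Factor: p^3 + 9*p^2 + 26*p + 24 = (p + 2)*(p^2 + 7*p + 12) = (p + 2)*(p + 4)*(p + 3)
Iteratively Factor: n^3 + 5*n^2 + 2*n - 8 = (n + 4)*(n^2 + n - 2) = (n + 2)*(n + 4)*(n - 1)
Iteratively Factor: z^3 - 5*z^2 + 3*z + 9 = (z - 3)*(z^2 - 2*z - 3) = (z - 3)*(z + 1)*(z - 3)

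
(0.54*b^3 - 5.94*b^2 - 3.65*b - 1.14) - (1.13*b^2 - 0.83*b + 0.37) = 0.54*b^3 - 7.07*b^2 - 2.82*b - 1.51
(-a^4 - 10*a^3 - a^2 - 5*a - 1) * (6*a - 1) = -6*a^5 - 59*a^4 + 4*a^3 - 29*a^2 - a + 1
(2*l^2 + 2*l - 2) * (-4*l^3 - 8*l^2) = -8*l^5 - 24*l^4 - 8*l^3 + 16*l^2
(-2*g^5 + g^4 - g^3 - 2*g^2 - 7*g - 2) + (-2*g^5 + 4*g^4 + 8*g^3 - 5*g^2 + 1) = -4*g^5 + 5*g^4 + 7*g^3 - 7*g^2 - 7*g - 1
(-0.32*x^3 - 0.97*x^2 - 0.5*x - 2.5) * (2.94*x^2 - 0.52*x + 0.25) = -0.9408*x^5 - 2.6854*x^4 - 1.0456*x^3 - 7.3325*x^2 + 1.175*x - 0.625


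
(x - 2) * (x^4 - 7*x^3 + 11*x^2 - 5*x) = x^5 - 9*x^4 + 25*x^3 - 27*x^2 + 10*x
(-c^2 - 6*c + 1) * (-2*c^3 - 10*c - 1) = 2*c^5 + 12*c^4 + 8*c^3 + 61*c^2 - 4*c - 1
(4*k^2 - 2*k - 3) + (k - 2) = 4*k^2 - k - 5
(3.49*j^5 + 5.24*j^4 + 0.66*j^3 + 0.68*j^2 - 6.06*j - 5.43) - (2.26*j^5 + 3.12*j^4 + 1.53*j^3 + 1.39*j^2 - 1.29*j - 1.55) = 1.23*j^5 + 2.12*j^4 - 0.87*j^3 - 0.71*j^2 - 4.77*j - 3.88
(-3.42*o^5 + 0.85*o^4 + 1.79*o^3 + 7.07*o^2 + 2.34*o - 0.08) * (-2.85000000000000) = 9.747*o^5 - 2.4225*o^4 - 5.1015*o^3 - 20.1495*o^2 - 6.669*o + 0.228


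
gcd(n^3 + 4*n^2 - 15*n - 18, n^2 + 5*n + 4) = n + 1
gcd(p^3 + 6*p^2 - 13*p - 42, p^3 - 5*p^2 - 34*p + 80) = 1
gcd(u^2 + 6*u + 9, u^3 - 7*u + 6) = u + 3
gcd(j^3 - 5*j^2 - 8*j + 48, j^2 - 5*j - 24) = j + 3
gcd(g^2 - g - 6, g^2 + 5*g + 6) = g + 2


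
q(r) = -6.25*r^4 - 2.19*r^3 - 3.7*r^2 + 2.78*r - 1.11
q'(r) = -25.0*r^3 - 6.57*r^2 - 7.4*r + 2.78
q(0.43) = -0.99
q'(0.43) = -3.60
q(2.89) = -512.82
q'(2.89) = -676.92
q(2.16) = -170.49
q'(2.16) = -295.80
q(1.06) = -12.82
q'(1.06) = -42.22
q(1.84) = -93.80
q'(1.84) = -188.82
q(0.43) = -0.99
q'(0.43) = -3.60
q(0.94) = -8.46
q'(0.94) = -30.75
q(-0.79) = -6.97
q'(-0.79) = 16.85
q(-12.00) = -126382.95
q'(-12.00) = 42345.50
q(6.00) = -8690.67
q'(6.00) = -5678.14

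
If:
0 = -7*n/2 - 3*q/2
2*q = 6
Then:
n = -9/7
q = 3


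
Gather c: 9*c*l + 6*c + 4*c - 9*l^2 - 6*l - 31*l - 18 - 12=c*(9*l + 10) - 9*l^2 - 37*l - 30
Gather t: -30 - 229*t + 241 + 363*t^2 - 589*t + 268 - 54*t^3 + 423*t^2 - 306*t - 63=-54*t^3 + 786*t^2 - 1124*t + 416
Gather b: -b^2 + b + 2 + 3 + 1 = -b^2 + b + 6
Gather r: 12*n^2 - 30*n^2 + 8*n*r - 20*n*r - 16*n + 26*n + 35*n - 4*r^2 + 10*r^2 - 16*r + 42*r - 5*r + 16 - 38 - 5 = -18*n^2 + 45*n + 6*r^2 + r*(21 - 12*n) - 27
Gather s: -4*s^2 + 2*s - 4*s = -4*s^2 - 2*s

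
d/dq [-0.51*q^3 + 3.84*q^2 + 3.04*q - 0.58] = -1.53*q^2 + 7.68*q + 3.04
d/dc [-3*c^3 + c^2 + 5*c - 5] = -9*c^2 + 2*c + 5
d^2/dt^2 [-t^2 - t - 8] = -2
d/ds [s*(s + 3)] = 2*s + 3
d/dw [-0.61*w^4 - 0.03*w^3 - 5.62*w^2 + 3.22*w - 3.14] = -2.44*w^3 - 0.09*w^2 - 11.24*w + 3.22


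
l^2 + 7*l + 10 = (l + 2)*(l + 5)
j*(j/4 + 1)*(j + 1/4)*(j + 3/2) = j^4/4 + 23*j^3/16 + 59*j^2/32 + 3*j/8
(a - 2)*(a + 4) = a^2 + 2*a - 8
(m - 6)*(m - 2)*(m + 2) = m^3 - 6*m^2 - 4*m + 24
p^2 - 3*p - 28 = (p - 7)*(p + 4)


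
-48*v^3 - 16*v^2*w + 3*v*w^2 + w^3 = (-4*v + w)*(3*v + w)*(4*v + w)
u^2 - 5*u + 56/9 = (u - 8/3)*(u - 7/3)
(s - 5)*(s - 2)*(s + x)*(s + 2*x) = s^4 + 3*s^3*x - 7*s^3 + 2*s^2*x^2 - 21*s^2*x + 10*s^2 - 14*s*x^2 + 30*s*x + 20*x^2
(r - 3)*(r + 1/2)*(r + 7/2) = r^3 + r^2 - 41*r/4 - 21/4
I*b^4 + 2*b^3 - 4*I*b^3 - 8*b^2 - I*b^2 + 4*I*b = b*(b - 4)*(b - I)*(I*b + 1)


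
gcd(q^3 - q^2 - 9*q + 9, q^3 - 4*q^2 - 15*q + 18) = q^2 + 2*q - 3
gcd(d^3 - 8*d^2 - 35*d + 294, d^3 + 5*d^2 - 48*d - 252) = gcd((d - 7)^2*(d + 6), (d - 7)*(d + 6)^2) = d^2 - d - 42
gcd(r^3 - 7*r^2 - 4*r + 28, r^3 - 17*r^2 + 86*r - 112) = r^2 - 9*r + 14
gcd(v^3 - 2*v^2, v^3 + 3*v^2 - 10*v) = v^2 - 2*v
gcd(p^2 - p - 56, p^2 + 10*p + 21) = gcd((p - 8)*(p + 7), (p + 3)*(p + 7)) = p + 7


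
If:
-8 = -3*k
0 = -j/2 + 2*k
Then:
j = 32/3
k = 8/3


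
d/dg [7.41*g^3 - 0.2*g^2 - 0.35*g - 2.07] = 22.23*g^2 - 0.4*g - 0.35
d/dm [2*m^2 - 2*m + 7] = 4*m - 2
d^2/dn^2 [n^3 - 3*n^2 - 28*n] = 6*n - 6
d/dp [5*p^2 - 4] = 10*p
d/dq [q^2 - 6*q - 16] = 2*q - 6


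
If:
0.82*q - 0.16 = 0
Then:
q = 0.20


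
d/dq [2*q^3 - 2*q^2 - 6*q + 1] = 6*q^2 - 4*q - 6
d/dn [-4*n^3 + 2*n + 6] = 2 - 12*n^2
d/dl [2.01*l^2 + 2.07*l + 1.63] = 4.02*l + 2.07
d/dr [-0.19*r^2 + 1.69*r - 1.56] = 1.69 - 0.38*r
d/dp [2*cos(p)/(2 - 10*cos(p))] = -sin(p)/(5*cos(p) - 1)^2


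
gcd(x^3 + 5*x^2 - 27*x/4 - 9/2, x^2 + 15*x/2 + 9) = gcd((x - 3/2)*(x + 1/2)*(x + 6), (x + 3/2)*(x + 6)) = x + 6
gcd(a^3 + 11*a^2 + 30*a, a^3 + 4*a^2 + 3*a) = a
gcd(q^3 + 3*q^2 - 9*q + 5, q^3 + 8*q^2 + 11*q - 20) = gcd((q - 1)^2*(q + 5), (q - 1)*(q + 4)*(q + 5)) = q^2 + 4*q - 5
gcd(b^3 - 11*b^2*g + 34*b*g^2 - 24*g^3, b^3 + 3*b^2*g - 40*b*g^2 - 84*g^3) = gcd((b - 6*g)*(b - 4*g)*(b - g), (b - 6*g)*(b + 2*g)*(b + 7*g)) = b - 6*g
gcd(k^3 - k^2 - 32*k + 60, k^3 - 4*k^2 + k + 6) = k - 2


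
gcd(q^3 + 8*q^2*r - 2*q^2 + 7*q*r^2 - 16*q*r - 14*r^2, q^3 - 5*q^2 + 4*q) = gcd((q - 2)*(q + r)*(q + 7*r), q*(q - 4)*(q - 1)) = 1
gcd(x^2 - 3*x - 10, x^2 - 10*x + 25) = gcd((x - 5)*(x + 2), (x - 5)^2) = x - 5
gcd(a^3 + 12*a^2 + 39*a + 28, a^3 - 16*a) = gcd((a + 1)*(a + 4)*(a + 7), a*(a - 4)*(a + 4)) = a + 4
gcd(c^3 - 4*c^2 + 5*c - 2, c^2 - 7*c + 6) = c - 1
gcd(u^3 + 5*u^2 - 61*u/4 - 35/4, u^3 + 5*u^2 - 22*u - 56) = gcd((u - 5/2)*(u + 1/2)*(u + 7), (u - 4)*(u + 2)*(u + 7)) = u + 7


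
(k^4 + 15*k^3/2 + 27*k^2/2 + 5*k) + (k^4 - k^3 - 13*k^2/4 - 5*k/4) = 2*k^4 + 13*k^3/2 + 41*k^2/4 + 15*k/4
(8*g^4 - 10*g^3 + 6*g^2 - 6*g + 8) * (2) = 16*g^4 - 20*g^3 + 12*g^2 - 12*g + 16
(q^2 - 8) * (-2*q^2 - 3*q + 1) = -2*q^4 - 3*q^3 + 17*q^2 + 24*q - 8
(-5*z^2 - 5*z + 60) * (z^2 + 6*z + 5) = -5*z^4 - 35*z^3 + 5*z^2 + 335*z + 300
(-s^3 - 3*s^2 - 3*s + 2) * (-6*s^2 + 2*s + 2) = 6*s^5 + 16*s^4 + 10*s^3 - 24*s^2 - 2*s + 4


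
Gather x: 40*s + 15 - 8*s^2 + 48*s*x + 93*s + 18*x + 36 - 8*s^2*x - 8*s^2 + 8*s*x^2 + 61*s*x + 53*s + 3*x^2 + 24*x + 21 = -16*s^2 + 186*s + x^2*(8*s + 3) + x*(-8*s^2 + 109*s + 42) + 72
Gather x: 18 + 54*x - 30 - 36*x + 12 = 18*x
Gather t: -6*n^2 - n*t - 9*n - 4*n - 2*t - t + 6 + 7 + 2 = -6*n^2 - 13*n + t*(-n - 3) + 15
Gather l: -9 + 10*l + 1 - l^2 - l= -l^2 + 9*l - 8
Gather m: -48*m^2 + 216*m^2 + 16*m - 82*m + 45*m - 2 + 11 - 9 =168*m^2 - 21*m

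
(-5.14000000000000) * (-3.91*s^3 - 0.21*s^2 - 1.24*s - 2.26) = 20.0974*s^3 + 1.0794*s^2 + 6.3736*s + 11.6164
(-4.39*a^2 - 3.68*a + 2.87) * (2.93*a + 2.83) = -12.8627*a^3 - 23.2061*a^2 - 2.0053*a + 8.1221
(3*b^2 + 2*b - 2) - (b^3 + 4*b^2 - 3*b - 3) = -b^3 - b^2 + 5*b + 1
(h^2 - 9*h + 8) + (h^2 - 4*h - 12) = 2*h^2 - 13*h - 4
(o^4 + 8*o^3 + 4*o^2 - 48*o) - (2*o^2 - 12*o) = o^4 + 8*o^3 + 2*o^2 - 36*o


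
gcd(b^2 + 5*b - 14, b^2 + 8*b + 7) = b + 7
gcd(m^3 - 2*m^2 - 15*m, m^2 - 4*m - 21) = m + 3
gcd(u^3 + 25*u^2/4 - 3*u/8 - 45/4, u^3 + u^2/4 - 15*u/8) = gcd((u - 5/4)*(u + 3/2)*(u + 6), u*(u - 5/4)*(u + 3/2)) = u^2 + u/4 - 15/8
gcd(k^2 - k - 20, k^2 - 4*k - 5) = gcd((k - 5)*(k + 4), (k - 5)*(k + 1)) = k - 5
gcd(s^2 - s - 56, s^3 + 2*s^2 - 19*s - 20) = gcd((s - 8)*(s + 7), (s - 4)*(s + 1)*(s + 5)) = 1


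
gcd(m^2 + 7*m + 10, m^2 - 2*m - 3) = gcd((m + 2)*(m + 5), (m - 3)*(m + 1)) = 1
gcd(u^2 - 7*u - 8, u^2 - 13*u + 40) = u - 8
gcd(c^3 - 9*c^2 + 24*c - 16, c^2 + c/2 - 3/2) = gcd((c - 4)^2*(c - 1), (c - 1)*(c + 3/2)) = c - 1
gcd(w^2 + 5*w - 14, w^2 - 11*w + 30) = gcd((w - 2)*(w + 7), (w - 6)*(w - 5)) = 1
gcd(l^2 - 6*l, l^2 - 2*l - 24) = l - 6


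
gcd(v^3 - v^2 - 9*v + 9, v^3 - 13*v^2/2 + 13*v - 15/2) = v^2 - 4*v + 3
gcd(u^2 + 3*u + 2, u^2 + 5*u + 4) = u + 1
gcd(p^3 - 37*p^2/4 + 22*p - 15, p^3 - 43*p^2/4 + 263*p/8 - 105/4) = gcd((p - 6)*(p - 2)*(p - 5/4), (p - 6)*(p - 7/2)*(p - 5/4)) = p^2 - 29*p/4 + 15/2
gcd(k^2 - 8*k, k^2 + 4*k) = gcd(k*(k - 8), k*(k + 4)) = k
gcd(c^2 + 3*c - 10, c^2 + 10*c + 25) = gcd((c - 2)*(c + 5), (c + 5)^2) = c + 5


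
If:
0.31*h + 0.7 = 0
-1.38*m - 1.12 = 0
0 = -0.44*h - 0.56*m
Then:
No Solution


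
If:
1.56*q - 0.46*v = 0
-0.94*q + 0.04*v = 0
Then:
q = 0.00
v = 0.00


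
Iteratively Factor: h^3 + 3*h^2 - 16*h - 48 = (h + 3)*(h^2 - 16) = (h - 4)*(h + 3)*(h + 4)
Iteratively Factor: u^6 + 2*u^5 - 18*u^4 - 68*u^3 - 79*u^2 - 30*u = (u + 3)*(u^5 - u^4 - 15*u^3 - 23*u^2 - 10*u) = u*(u + 3)*(u^4 - u^3 - 15*u^2 - 23*u - 10) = u*(u + 1)*(u + 3)*(u^3 - 2*u^2 - 13*u - 10) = u*(u + 1)^2*(u + 3)*(u^2 - 3*u - 10) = u*(u + 1)^2*(u + 2)*(u + 3)*(u - 5)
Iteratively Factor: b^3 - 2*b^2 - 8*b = (b)*(b^2 - 2*b - 8) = b*(b + 2)*(b - 4)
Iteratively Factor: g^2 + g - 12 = (g + 4)*(g - 3)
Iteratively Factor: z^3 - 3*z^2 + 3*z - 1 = (z - 1)*(z^2 - 2*z + 1) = (z - 1)^2*(z - 1)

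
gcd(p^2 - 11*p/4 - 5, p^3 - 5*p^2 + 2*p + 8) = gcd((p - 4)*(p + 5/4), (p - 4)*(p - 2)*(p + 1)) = p - 4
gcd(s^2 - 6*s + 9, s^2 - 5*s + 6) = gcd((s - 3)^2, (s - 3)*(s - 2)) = s - 3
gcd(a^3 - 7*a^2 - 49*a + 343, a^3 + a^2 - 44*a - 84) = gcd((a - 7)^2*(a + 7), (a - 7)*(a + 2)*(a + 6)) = a - 7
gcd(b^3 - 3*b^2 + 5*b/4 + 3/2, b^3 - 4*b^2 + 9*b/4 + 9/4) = b^2 - b - 3/4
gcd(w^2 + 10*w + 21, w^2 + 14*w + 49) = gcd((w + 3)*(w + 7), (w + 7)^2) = w + 7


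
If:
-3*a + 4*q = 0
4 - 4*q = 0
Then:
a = 4/3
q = 1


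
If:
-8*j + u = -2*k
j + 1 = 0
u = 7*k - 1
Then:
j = -1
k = -7/9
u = -58/9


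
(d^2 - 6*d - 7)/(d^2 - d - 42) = (d + 1)/(d + 6)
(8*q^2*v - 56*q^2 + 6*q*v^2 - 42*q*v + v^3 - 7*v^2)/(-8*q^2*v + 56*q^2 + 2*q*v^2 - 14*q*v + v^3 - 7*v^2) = (-2*q - v)/(2*q - v)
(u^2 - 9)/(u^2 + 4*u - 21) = (u + 3)/(u + 7)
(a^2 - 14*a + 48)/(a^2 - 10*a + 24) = (a - 8)/(a - 4)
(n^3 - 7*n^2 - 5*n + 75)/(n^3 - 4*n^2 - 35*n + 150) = (n + 3)/(n + 6)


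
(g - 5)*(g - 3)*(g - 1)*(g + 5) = g^4 - 4*g^3 - 22*g^2 + 100*g - 75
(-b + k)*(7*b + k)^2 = -49*b^3 + 35*b^2*k + 13*b*k^2 + k^3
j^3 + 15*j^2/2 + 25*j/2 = j*(j + 5/2)*(j + 5)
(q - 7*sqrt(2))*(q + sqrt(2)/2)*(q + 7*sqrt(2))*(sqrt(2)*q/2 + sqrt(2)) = sqrt(2)*q^4/2 + q^3/2 + sqrt(2)*q^3 - 49*sqrt(2)*q^2 + q^2 - 98*sqrt(2)*q - 49*q - 98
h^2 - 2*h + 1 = (h - 1)^2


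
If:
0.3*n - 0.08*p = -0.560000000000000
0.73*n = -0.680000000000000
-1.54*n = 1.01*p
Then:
No Solution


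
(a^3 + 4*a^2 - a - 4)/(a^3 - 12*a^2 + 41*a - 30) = (a^2 + 5*a + 4)/(a^2 - 11*a + 30)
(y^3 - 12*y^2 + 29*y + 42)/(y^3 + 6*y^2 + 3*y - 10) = (y^3 - 12*y^2 + 29*y + 42)/(y^3 + 6*y^2 + 3*y - 10)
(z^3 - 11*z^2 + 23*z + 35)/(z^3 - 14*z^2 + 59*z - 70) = (z + 1)/(z - 2)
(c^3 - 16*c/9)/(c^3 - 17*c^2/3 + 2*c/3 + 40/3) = c*(3*c - 4)/(3*(c^2 - 7*c + 10))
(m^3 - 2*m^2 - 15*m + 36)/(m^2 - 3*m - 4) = (-m^3 + 2*m^2 + 15*m - 36)/(-m^2 + 3*m + 4)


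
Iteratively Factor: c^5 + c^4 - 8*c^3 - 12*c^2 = (c + 2)*(c^4 - c^3 - 6*c^2) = c*(c + 2)*(c^3 - c^2 - 6*c) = c^2*(c + 2)*(c^2 - c - 6) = c^2*(c + 2)^2*(c - 3)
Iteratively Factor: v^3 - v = (v)*(v^2 - 1) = v*(v - 1)*(v + 1)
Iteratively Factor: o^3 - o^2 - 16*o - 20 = (o + 2)*(o^2 - 3*o - 10) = (o + 2)^2*(o - 5)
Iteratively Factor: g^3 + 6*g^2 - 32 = (g + 4)*(g^2 + 2*g - 8) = (g + 4)^2*(g - 2)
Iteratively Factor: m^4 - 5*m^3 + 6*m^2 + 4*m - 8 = (m - 2)*(m^3 - 3*m^2 + 4) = (m - 2)^2*(m^2 - m - 2) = (m - 2)^3*(m + 1)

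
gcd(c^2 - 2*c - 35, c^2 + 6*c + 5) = c + 5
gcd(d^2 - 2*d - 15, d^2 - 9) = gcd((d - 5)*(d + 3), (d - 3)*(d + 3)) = d + 3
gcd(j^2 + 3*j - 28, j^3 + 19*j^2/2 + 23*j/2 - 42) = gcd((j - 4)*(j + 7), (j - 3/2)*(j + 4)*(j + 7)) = j + 7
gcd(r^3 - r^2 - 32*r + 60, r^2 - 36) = r + 6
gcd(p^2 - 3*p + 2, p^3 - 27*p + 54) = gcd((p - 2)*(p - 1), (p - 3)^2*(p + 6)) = 1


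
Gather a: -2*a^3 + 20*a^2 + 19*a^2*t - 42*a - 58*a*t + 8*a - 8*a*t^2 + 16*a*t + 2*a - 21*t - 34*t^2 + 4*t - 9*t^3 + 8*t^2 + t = -2*a^3 + a^2*(19*t + 20) + a*(-8*t^2 - 42*t - 32) - 9*t^3 - 26*t^2 - 16*t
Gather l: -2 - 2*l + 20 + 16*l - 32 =14*l - 14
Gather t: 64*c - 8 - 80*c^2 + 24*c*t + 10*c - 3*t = -80*c^2 + 74*c + t*(24*c - 3) - 8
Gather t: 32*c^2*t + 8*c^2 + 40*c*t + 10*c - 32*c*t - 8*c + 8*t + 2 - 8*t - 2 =8*c^2 + 2*c + t*(32*c^2 + 8*c)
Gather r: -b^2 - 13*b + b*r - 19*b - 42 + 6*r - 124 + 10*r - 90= -b^2 - 32*b + r*(b + 16) - 256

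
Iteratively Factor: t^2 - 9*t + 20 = (t - 4)*(t - 5)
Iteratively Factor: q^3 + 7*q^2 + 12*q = (q)*(q^2 + 7*q + 12) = q*(q + 3)*(q + 4)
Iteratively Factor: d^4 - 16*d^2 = (d)*(d^3 - 16*d) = d*(d + 4)*(d^2 - 4*d) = d*(d - 4)*(d + 4)*(d)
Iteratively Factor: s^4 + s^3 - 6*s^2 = (s)*(s^3 + s^2 - 6*s) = s*(s - 2)*(s^2 + 3*s) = s^2*(s - 2)*(s + 3)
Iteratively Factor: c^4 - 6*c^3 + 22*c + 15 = (c + 1)*(c^3 - 7*c^2 + 7*c + 15) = (c + 1)^2*(c^2 - 8*c + 15) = (c - 3)*(c + 1)^2*(c - 5)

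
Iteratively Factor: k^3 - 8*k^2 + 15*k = (k)*(k^2 - 8*k + 15) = k*(k - 5)*(k - 3)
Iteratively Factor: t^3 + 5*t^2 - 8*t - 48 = (t + 4)*(t^2 + t - 12) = (t - 3)*(t + 4)*(t + 4)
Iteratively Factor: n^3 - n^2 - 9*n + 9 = (n + 3)*(n^2 - 4*n + 3) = (n - 1)*(n + 3)*(n - 3)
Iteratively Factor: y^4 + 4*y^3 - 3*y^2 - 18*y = (y - 2)*(y^3 + 6*y^2 + 9*y) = (y - 2)*(y + 3)*(y^2 + 3*y) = y*(y - 2)*(y + 3)*(y + 3)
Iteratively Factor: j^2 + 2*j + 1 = (j + 1)*(j + 1)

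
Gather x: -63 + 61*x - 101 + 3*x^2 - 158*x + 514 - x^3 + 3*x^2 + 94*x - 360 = -x^3 + 6*x^2 - 3*x - 10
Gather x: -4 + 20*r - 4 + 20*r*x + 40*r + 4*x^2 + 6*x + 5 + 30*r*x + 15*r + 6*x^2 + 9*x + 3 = 75*r + 10*x^2 + x*(50*r + 15)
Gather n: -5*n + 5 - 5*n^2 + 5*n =5 - 5*n^2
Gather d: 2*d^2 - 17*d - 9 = 2*d^2 - 17*d - 9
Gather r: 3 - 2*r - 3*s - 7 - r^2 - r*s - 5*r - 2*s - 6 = -r^2 + r*(-s - 7) - 5*s - 10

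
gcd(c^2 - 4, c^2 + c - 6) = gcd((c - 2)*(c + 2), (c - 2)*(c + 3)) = c - 2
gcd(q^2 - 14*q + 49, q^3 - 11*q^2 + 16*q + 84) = q - 7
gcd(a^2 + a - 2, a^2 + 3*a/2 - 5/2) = a - 1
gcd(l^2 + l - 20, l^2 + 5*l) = l + 5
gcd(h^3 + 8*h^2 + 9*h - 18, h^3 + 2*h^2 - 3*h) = h^2 + 2*h - 3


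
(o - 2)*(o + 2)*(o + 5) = o^3 + 5*o^2 - 4*o - 20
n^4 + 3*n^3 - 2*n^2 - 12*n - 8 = (n - 2)*(n + 1)*(n + 2)^2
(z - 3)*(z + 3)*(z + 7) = z^3 + 7*z^2 - 9*z - 63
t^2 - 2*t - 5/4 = (t - 5/2)*(t + 1/2)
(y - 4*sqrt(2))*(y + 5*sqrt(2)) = y^2 + sqrt(2)*y - 40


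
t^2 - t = t*(t - 1)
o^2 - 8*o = o*(o - 8)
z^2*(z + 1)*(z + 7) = z^4 + 8*z^3 + 7*z^2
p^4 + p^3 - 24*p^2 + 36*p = p*(p - 3)*(p - 2)*(p + 6)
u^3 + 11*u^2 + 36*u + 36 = (u + 2)*(u + 3)*(u + 6)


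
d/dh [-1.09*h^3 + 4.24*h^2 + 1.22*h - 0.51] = -3.27*h^2 + 8.48*h + 1.22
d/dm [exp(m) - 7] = exp(m)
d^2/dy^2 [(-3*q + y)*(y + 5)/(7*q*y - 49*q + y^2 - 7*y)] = 2*(-(3*q - y)*(y + 5)*(7*q + 2*y - 7)^2 + ((3*q - y)*(y + 5) + (3*q - y)*(7*q + 2*y - 7) - (y + 5)*(7*q + 2*y - 7))*(7*q*y - 49*q + y^2 - 7*y) + (7*q*y - 49*q + y^2 - 7*y)^2)/(7*q*y - 49*q + y^2 - 7*y)^3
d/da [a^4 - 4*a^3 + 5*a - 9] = 4*a^3 - 12*a^2 + 5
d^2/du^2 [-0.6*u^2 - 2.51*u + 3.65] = -1.20000000000000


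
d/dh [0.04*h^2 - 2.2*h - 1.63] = 0.08*h - 2.2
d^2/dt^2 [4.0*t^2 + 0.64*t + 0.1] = 8.00000000000000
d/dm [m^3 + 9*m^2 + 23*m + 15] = 3*m^2 + 18*m + 23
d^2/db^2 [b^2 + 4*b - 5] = 2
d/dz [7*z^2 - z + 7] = 14*z - 1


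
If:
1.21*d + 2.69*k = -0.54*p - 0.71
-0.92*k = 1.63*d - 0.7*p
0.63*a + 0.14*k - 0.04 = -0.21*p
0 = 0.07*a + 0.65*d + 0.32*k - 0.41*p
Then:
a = 0.09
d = 0.36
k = -0.47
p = 0.22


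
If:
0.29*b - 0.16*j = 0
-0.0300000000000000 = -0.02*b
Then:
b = 1.50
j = 2.72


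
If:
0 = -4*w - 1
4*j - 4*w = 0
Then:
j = -1/4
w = -1/4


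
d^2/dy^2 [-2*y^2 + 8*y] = -4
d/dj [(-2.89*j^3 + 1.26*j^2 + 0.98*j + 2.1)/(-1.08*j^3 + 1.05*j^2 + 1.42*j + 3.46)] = (-1.77635683940025e-15*j^5 - 1.6737*j^4 - 6.0908*j^3 - 22.434*j^2 + 4.3092*j + 0.4088)/(1.1664*j^6 - 2.268*j^5 - 1.9647*j^4 - 4.4916*j^3 + 9.2824*j^2 + 9.8264*j + 11.9716)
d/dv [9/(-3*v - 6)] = 3/(v + 2)^2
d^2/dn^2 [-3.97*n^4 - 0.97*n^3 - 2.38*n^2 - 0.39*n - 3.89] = -47.64*n^2 - 5.82*n - 4.76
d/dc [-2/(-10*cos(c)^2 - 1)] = 20*sin(2*c)/(5*cos(2*c) + 6)^2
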